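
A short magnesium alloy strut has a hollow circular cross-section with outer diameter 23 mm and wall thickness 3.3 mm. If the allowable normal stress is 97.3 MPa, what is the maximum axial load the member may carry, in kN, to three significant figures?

19.9 kN

A = 204.2 mm².
P_max = σ_allow · A = 97.3 · 204.2 = 19870 N = 19.87 kN.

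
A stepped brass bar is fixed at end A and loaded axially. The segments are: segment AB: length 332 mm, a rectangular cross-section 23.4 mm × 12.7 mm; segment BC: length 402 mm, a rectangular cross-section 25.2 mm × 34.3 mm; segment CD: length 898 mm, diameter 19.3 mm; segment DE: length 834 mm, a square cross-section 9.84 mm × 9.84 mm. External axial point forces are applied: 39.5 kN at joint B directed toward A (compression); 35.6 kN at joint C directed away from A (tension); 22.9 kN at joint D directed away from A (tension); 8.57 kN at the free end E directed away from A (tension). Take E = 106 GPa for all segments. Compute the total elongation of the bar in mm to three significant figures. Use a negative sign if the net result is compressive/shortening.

Internal axial forces (sectioning from the free end, tension +): N_DE = 8.57 kN, N_CD = 31.47 kN, N_BC = 67.07 kN, N_AB = 27.57 kN.
A_AB = 297.2 mm².
A_BC = 864.4 mm².
A_CD = 292.6 mm².
A_DE = 96.83 mm².
δ_AB = 27570·332/(297.2·106000) = 0.2906 mm
δ_BC = 67070·402/(864.4·106000) = 0.2943 mm
δ_CD = 31470·898/(292.6·106000) = 0.9113 mm
δ_DE = 8570·834/(96.83·106000) = 0.6964 mm
δ = Σδ_i = 2.193 mm.

2.19 mm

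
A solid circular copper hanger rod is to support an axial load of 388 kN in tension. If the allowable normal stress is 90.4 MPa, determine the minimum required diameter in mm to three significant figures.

Required area A ≥ P/σ_allow = 388000/90.4 = 4292 mm².
For a solid circular section, d ≥ √(4A/π) = 73.92 mm.

73.9 mm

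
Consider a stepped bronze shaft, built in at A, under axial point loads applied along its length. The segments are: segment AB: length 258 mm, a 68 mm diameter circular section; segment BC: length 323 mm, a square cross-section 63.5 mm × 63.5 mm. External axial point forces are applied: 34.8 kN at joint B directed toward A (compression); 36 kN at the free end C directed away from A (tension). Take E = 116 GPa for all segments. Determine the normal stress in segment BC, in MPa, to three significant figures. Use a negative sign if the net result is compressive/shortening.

Internal axial forces (sectioning from the free end, tension +): N_BC = 36 kN, N_AB = 1.2 kN.
A_BC = 4032 mm².
σ_BC = N_BC/A_BC = 36000/4032 = 8.928 MPa.

8.93 MPa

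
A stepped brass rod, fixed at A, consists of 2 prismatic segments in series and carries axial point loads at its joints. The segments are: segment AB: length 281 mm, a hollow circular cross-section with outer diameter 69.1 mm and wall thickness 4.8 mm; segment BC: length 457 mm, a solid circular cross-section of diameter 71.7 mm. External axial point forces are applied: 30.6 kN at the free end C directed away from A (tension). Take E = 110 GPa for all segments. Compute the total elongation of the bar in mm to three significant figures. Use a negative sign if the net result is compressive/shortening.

Internal axial forces (sectioning from the free end, tension +): N_BC = 30.6 kN, N_AB = 30.6 kN.
A_AB = 969.6 mm².
A_BC = 4038 mm².
δ_AB = 30600·281/(969.6·110000) = 0.08062 mm
δ_BC = 30600·457/(4038·110000) = 0.03149 mm
δ = Σδ_i = 0.1121 mm.

0.112 mm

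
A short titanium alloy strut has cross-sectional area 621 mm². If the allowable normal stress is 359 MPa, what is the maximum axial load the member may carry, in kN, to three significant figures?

223 kN

P_max = σ_allow · A = 359 · 621 = 222900 N = 222.9 kN.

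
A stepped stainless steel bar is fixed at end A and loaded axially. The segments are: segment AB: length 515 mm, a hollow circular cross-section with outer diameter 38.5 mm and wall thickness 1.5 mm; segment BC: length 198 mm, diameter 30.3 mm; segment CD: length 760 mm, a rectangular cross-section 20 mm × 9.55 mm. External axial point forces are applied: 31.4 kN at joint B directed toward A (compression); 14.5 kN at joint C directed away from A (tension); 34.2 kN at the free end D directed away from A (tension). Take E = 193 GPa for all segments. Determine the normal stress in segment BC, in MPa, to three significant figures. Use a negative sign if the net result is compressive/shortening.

67.5 MPa

Internal axial forces (sectioning from the free end, tension +): N_CD = 34.2 kN, N_BC = 48.7 kN, N_AB = 17.3 kN.
A_BC = 721.1 mm².
σ_BC = N_BC/A_BC = 48700/721.1 = 67.54 MPa.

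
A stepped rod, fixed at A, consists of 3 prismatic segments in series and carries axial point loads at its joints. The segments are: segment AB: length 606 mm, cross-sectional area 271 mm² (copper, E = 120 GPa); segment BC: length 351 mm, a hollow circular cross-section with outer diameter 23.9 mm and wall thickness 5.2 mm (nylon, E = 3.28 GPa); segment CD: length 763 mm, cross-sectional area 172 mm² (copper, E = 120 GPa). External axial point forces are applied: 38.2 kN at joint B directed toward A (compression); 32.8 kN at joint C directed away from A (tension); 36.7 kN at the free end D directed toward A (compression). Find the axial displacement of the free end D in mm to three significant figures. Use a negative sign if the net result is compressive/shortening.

-3.51 mm

Internal axial forces (sectioning from the free end, tension +): N_CD = -36.7 kN, N_BC = -3.9 kN, N_AB = -42.1 kN.
A_BC = 305.5 mm².
δ_AB = -42100·606/(271·120000) = -0.7845 mm
δ_BC = -3900·351/(305.5·3280) = -1.366 mm
δ_CD = -36700·763/(172·120000) = -1.357 mm
δ = Σδ_i = -3.507 mm.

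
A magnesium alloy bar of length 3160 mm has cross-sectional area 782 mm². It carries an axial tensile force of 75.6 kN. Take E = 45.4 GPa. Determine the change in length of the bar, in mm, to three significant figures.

δ_mech = NL/(AE) = 75600·3160/(782·45400) = 6.729 mm.

6.73 mm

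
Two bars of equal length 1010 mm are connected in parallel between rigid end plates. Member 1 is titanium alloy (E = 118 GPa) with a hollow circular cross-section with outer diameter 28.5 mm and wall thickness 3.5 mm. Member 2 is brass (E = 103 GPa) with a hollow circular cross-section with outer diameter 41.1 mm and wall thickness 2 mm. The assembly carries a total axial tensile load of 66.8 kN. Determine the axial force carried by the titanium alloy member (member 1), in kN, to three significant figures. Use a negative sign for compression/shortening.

37.5 kN

A_1 = 274.9 mm².
A_2 = 245.7 mm².
Equal strain + equilibrium ⇒ each member carries load in proportion to AE: A₁E₁ = 32440000 N, A₂E₂ = 25300000 N, ΣAE = 57740000 N.
F₁ = P·A₁E₁/ΣAE = 66800·32440000/57740000 = 37530 N.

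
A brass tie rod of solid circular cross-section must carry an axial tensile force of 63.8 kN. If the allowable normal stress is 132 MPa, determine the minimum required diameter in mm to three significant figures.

Required area A ≥ P/σ_allow = 63800/132 = 483.3 mm².
For a solid circular section, d ≥ √(4A/π) = 24.81 mm.

24.8 mm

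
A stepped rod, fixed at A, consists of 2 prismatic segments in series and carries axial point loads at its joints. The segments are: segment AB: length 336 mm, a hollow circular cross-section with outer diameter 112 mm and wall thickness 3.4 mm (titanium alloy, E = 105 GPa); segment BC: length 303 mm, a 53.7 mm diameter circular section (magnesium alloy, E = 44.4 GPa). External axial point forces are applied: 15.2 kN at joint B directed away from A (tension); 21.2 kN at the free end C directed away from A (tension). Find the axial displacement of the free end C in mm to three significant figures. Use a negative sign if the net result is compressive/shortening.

Internal axial forces (sectioning from the free end, tension +): N_BC = 21.2 kN, N_AB = 36.4 kN.
A_AB = 1160 mm².
A_BC = 2265 mm².
δ_AB = 36400·336/(1160·105000) = 0.1004 mm
δ_BC = 21200·303/(2265·44400) = 0.06388 mm
δ = Σδ_i = 0.1643 mm.

0.164 mm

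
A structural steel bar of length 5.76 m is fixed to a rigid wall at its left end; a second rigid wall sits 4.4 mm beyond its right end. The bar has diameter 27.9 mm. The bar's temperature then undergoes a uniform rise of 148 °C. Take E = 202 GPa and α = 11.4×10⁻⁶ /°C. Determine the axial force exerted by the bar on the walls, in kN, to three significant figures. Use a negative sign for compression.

-114 kN

Free thermal expansion αLΔT = 11.4e-6 · 5760 · 148 = 9.718 mm.
The walls engage after the gap closes; constrained expansion = 9.718 − 4.4 = 5.318 mm.
The walls impose strain ε = −(5.318)/5760 = -9.2331e-04; σ = Eε = 202000 · -9.2331e-04 = -186.5 MPa.
Wall reaction R = σ·A = -186.5·611.4 = -114000 N = -114 kN.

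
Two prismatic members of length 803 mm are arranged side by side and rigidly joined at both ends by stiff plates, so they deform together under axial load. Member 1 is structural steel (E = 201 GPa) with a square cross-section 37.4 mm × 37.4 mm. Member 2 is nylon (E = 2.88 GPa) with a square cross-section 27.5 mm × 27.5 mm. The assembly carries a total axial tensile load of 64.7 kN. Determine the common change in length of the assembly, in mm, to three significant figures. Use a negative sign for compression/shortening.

0.183 mm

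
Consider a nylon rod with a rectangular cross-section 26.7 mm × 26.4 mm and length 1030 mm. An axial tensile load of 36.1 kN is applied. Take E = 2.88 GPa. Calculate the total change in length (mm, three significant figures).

18.3 mm

A = 704.9 mm².
δ_mech = NL/(AE) = 36100·1030/(704.9·2880) = 18.32 mm.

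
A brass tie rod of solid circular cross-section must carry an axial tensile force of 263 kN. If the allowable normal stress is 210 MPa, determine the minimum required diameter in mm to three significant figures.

Required area A ≥ P/σ_allow = 263000/210 = 1252 mm².
For a solid circular section, d ≥ √(4A/π) = 39.93 mm.

39.9 mm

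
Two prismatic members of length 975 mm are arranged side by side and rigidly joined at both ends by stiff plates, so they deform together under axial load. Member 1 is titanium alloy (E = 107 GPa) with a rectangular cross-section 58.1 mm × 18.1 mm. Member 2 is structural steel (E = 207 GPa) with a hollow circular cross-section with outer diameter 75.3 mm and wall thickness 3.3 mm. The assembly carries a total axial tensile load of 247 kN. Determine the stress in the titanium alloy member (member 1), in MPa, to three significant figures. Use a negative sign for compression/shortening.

99.0 MPa

A_1 = 1052 mm².
A_2 = 746.4 mm².
Equal strain + equilibrium ⇒ each member carries load in proportion to AE: A₁E₁ = 112500000 N, A₂E₂ = 154500000 N, ΣAE = 267000000 N.
σ₁ = P·E₁/ΣAE = 247000·107000/267000000 = 98.97 MPa.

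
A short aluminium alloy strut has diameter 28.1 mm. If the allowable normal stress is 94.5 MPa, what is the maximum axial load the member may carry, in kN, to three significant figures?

58.6 kN

A = 620.2 mm².
P_max = σ_allow · A = 94.5 · 620.2 = 58600 N = 58.6 kN.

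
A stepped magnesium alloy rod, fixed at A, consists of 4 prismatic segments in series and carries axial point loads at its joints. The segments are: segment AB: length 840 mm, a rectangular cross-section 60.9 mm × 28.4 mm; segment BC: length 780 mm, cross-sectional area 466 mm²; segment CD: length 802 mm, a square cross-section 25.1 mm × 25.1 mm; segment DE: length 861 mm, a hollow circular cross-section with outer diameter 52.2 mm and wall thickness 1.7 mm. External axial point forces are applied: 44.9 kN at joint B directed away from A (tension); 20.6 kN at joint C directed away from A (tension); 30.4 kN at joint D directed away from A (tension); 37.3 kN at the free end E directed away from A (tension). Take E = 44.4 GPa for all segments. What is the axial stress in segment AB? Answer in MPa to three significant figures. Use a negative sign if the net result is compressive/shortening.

77.0 MPa

Internal axial forces (sectioning from the free end, tension +): N_DE = 37.3 kN, N_CD = 67.7 kN, N_BC = 88.3 kN, N_AB = 133.2 kN.
A_AB = 1730 mm².
σ_AB = N_AB/A_AB = 133200/1730 = 77.01 MPa.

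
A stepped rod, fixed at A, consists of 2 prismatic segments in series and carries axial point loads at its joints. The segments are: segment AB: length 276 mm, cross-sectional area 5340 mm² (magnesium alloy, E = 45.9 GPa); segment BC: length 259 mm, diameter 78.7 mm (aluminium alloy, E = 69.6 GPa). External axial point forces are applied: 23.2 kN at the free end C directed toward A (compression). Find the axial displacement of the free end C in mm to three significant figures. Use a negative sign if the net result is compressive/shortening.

Internal axial forces (sectioning from the free end, tension +): N_BC = -23.2 kN, N_AB = -23.2 kN.
A_BC = 4865 mm².
δ_AB = -23200·276/(5340·45900) = -0.02612 mm
δ_BC = -23200·259/(4865·69600) = -0.01775 mm
δ = Σδ_i = -0.04387 mm.

-0.0439 mm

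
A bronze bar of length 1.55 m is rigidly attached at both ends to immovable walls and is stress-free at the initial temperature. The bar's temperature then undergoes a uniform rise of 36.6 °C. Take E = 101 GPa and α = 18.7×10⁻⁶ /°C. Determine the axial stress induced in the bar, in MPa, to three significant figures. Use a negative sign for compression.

-69.1 MPa

Free thermal expansion αLΔT = 18.7e-6 · 1550 · 36.6 = 1.061 mm.
The walls impose strain ε = −(1.061)/1550 = -6.8442e-04; σ = Eε = 101000 · -6.8442e-04 = -69.13 MPa.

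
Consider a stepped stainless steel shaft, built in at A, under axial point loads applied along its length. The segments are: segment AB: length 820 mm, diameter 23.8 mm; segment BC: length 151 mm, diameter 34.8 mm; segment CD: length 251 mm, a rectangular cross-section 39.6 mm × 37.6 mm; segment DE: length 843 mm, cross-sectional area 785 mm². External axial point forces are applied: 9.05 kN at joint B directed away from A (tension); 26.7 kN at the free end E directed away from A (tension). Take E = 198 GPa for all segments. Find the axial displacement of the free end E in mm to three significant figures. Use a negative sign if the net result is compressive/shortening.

0.522 mm

Internal axial forces (sectioning from the free end, tension +): N_DE = 26.7 kN, N_CD = 26.7 kN, N_BC = 26.7 kN, N_AB = 35.75 kN.
A_AB = 444.9 mm².
A_BC = 951.1 mm².
A_CD = 1489 mm².
δ_AB = 35750·820/(444.9·198000) = 0.3328 mm
δ_BC = 26700·151/(951.1·198000) = 0.02141 mm
δ_CD = 26700·251/(1489·198000) = 0.02273 mm
δ_DE = 26700·843/(785·198000) = 0.1448 mm
δ = Σδ_i = 0.5217 mm.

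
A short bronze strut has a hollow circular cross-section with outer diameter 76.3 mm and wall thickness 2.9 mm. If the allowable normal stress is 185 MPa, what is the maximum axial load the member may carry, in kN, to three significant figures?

A = 668.7 mm².
P_max = σ_allow · A = 185 · 668.7 = 123700 N = 123.7 kN.

124 kN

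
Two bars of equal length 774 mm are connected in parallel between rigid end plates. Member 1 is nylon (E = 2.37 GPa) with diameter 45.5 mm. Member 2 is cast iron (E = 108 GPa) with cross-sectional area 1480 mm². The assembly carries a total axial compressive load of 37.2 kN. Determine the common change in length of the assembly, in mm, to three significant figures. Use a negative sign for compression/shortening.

-0.176 mm

A_1 = 1626 mm².
Equal strain + equilibrium ⇒ each member carries load in proportion to AE: A₁E₁ = 3854000 N, A₂E₂ = 159800000 N, ΣAE = 163700000 N.
δ = PL/ΣAE = -37200·774/163700000 = -0.1759 mm.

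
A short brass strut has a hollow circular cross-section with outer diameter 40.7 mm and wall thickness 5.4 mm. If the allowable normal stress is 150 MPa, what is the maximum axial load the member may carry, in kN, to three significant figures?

A = 598.9 mm².
P_max = σ_allow · A = 150 · 598.9 = 89830 N = 89.83 kN.

89.8 kN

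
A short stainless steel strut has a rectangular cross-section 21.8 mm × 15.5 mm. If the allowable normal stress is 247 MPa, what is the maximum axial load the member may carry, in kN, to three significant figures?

83.5 kN

A = 337.9 mm².
P_max = σ_allow · A = 247 · 337.9 = 83460 N = 83.46 kN.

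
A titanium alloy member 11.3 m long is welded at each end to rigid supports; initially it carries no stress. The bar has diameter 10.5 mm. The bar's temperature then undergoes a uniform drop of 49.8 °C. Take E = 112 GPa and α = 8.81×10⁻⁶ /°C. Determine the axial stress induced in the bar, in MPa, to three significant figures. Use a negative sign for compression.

49.1 MPa

Free thermal expansion αLΔT = 8.81e-6 · 11300 · -49.8 = -4.958 mm.
The walls impose strain ε = −(-4.958)/11300 = 4.3874e-04; σ = Eε = 112000 · 4.3874e-04 = 49.14 MPa.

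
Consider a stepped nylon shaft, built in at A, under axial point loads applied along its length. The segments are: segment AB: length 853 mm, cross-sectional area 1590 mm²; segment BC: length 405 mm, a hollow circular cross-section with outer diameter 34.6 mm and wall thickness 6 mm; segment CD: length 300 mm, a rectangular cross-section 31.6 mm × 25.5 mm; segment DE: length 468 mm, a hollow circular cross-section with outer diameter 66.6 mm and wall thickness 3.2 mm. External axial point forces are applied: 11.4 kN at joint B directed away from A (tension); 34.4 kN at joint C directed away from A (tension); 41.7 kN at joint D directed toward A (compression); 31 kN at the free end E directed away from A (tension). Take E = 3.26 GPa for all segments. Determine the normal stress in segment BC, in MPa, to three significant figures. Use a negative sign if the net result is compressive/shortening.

44.0 MPa

Internal axial forces (sectioning from the free end, tension +): N_DE = 31 kN, N_CD = -10.7 kN, N_BC = 23.7 kN, N_AB = 35.1 kN.
A_BC = 539.1 mm².
σ_BC = N_BC/A_BC = 23700/539.1 = 43.96 MPa.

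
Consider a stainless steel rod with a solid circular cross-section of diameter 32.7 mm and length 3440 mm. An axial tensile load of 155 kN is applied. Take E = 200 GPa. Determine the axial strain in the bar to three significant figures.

A = 839.8 mm².
σ = N/A = 184.6 MPa; ε = σ/E = 184.6/200000 = 9.228e-04.

9.23e-04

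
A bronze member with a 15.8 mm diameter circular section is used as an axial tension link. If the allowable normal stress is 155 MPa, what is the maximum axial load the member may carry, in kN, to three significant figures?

A = 196.1 mm².
P_max = σ_allow · A = 155 · 196.1 = 30390 N = 30.39 kN.

30.4 kN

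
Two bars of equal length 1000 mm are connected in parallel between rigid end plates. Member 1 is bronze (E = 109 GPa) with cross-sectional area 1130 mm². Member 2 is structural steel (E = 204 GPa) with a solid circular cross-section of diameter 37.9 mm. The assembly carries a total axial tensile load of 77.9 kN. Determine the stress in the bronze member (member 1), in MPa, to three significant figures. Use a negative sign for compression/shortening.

24.0 MPa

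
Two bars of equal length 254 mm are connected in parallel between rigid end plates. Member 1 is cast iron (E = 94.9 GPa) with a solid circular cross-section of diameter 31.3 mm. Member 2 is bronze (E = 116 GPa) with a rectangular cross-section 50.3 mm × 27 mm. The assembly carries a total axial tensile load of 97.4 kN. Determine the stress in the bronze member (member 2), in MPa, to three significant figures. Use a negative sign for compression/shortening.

A_1 = 769.4 mm².
A_2 = 1358 mm².
Equal strain + equilibrium ⇒ each member carries load in proportion to AE: A₁E₁ = 73020000 N, A₂E₂ = 157500000 N, ΣAE = 230600000 N.
σ₂ = P·E₂/ΣAE = 97400·116000/230600000 = 49 MPa.

49.0 MPa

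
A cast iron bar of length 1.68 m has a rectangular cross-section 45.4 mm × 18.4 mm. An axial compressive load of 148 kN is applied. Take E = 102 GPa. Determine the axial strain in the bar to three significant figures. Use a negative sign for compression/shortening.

-0.00174

A = 835.4 mm².
σ = N/A = -177.2 MPa; ε = σ/E = -177.2/102000 = -1.737e-03.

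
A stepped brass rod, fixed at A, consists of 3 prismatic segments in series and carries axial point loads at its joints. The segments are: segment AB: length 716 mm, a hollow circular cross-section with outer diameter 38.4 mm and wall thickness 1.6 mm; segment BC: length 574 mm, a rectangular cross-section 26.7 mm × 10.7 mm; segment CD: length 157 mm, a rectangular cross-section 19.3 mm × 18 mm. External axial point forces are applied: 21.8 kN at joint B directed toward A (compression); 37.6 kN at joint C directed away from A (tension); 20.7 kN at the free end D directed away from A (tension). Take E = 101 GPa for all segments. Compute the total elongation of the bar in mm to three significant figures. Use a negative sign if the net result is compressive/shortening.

Internal axial forces (sectioning from the free end, tension +): N_CD = 20.7 kN, N_BC = 58.3 kN, N_AB = 36.5 kN.
A_AB = 185 mm².
A_BC = 285.7 mm².
A_CD = 347.4 mm².
δ_AB = 36500·716/(185·101000) = 1.399 mm
δ_BC = 58300·574/(285.7·101000) = 1.16 mm
δ_CD = 20700·157/(347.4·101000) = 0.09262 mm
δ = Σδ_i = 2.651 mm.

2.65 mm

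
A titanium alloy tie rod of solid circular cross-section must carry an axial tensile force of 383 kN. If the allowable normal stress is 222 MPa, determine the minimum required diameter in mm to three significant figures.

Required area A ≥ P/σ_allow = 383000/222 = 1725 mm².
For a solid circular section, d ≥ √(4A/π) = 46.87 mm.

46.9 mm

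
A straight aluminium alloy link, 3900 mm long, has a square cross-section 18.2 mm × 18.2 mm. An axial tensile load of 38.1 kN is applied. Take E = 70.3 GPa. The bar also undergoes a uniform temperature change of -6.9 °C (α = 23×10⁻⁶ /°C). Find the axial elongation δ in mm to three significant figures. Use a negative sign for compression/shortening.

5.76 mm

A = 331.2 mm².
δ_mech = NL/(AE) = 38100·3900/(331.2·70300) = 6.381 mm.
δ_thermal = αLΔT = 23e-6·3900·-6.9 = -0.6189 mm.
δ = δ_mech + δ_thermal = 5.762 mm.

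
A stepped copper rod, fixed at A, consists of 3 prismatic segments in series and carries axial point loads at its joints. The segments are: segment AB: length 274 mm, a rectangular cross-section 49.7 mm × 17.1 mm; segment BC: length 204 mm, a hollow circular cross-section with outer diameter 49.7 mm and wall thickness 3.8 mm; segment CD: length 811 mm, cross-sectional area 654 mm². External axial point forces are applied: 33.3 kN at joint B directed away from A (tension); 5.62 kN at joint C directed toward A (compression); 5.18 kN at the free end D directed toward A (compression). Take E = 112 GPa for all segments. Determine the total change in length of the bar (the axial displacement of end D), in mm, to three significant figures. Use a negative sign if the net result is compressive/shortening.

-0.0285 mm

Internal axial forces (sectioning from the free end, tension +): N_CD = -5.18 kN, N_BC = -10.8 kN, N_AB = 22.5 kN.
A_AB = 849.9 mm².
A_BC = 548 mm².
δ_AB = 22500·274/(849.9·112000) = 0.06477 mm
δ_BC = -10800·204/(548·112000) = -0.0359 mm
δ_CD = -5180·811/(654·112000) = -0.05735 mm
δ = Σδ_i = -0.02848 mm.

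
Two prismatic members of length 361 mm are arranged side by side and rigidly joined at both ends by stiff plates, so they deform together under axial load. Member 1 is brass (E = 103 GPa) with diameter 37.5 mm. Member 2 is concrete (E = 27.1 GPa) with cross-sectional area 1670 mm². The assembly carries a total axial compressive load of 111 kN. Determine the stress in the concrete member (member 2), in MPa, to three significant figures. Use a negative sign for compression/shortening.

A_1 = 1104 mm².
Equal strain + equilibrium ⇒ each member carries load in proportion to AE: A₁E₁ = 113800000 N, A₂E₂ = 45260000 N, ΣAE = 159000000 N.
σ₂ = P·E₂/ΣAE = -111000·27100/159000000 = -18.92 MPa.

-18.9 MPa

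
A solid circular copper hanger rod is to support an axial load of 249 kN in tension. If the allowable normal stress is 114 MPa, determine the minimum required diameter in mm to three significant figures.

Required area A ≥ P/σ_allow = 249000/114 = 2184 mm².
For a solid circular section, d ≥ √(4A/π) = 52.74 mm.

52.7 mm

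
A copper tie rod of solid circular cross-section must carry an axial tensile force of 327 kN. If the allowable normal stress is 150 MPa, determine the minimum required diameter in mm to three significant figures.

Required area A ≥ P/σ_allow = 327000/150 = 2180 mm².
For a solid circular section, d ≥ √(4A/π) = 52.68 mm.

52.7 mm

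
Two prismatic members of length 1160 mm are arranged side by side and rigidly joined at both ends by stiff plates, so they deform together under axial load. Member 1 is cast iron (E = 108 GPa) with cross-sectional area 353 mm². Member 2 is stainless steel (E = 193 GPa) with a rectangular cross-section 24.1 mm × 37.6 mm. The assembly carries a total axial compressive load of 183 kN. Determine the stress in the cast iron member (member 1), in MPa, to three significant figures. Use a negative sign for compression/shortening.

A_2 = 906.2 mm².
Equal strain + equilibrium ⇒ each member carries load in proportion to AE: A₁E₁ = 38120000 N, A₂E₂ = 174900000 N, ΣAE = 213000000 N.
σ₁ = P·E₁/ΣAE = -183000·108000/213000000 = -92.78 MPa.

-92.8 MPa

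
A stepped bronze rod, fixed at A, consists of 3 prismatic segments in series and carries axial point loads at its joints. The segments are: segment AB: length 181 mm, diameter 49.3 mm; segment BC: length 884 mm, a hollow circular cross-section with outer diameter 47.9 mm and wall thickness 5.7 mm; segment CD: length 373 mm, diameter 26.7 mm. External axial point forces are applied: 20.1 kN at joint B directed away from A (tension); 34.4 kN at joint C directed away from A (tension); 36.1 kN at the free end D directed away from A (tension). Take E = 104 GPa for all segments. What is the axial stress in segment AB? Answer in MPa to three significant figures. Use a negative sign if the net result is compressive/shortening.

Internal axial forces (sectioning from the free end, tension +): N_CD = 36.1 kN, N_BC = 70.5 kN, N_AB = 90.6 kN.
A_AB = 1909 mm².
σ_AB = N_AB/A_AB = 90600/1909 = 47.46 MPa.

47.5 MPa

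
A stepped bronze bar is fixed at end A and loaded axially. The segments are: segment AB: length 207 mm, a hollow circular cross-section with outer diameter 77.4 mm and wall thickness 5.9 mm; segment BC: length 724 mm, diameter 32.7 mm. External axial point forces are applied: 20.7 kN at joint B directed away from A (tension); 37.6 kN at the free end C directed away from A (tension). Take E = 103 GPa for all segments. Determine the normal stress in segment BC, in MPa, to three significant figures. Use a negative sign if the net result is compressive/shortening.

44.8 MPa

Internal axial forces (sectioning from the free end, tension +): N_BC = 37.6 kN, N_AB = 58.3 kN.
A_BC = 839.8 mm².
σ_BC = N_BC/A_BC = 37600/839.8 = 44.77 MPa.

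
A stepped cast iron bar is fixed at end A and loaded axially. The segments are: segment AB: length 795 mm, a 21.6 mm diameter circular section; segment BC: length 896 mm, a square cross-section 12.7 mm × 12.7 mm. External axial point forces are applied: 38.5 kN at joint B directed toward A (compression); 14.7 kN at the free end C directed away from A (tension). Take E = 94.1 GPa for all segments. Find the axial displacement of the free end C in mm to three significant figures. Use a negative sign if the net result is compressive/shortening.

Internal axial forces (sectioning from the free end, tension +): N_BC = 14.7 kN, N_AB = -23.8 kN.
A_AB = 366.4 mm².
A_BC = 161.3 mm².
δ_AB = -23800·795/(366.4·94100) = -0.5487 mm
δ_BC = 14700·896/(161.3·94100) = 0.8678 mm
δ = Σδ_i = 0.3191 mm.

0.319 mm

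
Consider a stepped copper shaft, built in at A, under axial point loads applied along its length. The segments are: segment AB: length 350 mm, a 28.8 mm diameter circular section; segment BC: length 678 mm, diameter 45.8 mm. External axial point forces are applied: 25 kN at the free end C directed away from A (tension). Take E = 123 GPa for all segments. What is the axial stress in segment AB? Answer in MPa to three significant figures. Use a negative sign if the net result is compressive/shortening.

38.4 MPa

Internal axial forces (sectioning from the free end, tension +): N_BC = 25 kN, N_AB = 25 kN.
A_AB = 651.4 mm².
σ_AB = N_AB/A_AB = 25000/651.4 = 38.38 MPa.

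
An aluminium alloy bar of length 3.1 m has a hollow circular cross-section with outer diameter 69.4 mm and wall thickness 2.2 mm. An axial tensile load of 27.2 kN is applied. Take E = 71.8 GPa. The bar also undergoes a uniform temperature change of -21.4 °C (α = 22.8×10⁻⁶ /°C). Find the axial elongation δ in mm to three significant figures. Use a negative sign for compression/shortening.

1.02 mm

A = 464.5 mm².
δ_mech = NL/(AE) = 27200·3100/(464.5·71800) = 2.529 mm.
δ_thermal = αLΔT = 22.8e-6·3100·-21.4 = -1.513 mm.
δ = δ_mech + δ_thermal = 1.016 mm.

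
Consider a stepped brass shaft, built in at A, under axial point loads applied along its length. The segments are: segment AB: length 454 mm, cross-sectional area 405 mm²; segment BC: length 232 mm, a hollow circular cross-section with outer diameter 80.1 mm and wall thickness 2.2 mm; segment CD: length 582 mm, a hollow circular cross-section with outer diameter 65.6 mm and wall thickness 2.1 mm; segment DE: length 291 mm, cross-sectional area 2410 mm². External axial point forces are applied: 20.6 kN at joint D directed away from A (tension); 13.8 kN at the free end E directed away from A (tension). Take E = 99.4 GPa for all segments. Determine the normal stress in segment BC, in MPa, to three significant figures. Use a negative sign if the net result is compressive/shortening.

63.9 MPa

Internal axial forces (sectioning from the free end, tension +): N_DE = 13.8 kN, N_CD = 34.4 kN, N_BC = 34.4 kN, N_AB = 34.4 kN.
A_BC = 538.4 mm².
σ_BC = N_BC/A_BC = 34400/538.4 = 63.89 MPa.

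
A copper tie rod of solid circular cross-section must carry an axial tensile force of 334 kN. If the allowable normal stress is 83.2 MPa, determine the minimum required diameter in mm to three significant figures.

Required area A ≥ P/σ_allow = 334000/83.2 = 4014 mm².
For a solid circular section, d ≥ √(4A/π) = 71.49 mm.

71.5 mm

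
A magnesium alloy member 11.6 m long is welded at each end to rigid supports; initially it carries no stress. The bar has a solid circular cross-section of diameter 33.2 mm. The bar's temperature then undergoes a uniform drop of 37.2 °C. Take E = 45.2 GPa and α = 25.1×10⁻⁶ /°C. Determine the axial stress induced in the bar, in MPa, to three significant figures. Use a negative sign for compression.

42.2 MPa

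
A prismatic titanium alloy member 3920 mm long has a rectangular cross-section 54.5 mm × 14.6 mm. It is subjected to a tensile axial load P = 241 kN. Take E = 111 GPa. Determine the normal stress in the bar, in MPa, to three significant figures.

303 MPa

A = 795.7 mm².
σ = N/A = 241000/795.7 = 302.9 MPa.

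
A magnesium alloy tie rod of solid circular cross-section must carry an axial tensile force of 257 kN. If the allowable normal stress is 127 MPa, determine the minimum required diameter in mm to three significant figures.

Required area A ≥ P/σ_allow = 257000/127 = 2024 mm².
For a solid circular section, d ≥ √(4A/π) = 50.76 mm.

50.8 mm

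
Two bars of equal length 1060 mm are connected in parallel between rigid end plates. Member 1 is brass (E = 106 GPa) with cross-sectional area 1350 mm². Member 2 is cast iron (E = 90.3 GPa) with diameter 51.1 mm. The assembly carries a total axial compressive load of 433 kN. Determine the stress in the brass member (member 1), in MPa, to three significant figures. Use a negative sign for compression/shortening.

A_2 = 2051 mm².
Equal strain + equilibrium ⇒ each member carries load in proportion to AE: A₁E₁ = 143100000 N, A₂E₂ = 185200000 N, ΣAE = 328300000 N.
σ₁ = P·E₁/ΣAE = -433000·106000/328300000 = -139.8 MPa.

-140 MPa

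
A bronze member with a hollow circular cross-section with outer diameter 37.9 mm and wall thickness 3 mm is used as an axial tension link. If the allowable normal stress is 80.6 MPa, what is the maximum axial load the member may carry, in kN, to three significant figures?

A = 328.9 mm².
P_max = σ_allow · A = 80.6 · 328.9 = 26510 N = 26.51 kN.

26.5 kN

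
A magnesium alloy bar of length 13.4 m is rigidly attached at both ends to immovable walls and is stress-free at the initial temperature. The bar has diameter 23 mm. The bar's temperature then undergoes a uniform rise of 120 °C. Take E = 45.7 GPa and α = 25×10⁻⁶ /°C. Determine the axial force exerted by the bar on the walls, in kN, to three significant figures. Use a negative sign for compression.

-57.0 kN

Free thermal expansion αLΔT = 25e-6 · 13400 · 120 = 40.2 mm.
The walls impose strain ε = −(40.2)/13400 = -3.0000e-03; σ = Eε = 45700 · -3.0000e-03 = -137.1 MPa.
Wall reaction R = σ·A = -137.1·415.5 = -56960 N = -56.96 kN.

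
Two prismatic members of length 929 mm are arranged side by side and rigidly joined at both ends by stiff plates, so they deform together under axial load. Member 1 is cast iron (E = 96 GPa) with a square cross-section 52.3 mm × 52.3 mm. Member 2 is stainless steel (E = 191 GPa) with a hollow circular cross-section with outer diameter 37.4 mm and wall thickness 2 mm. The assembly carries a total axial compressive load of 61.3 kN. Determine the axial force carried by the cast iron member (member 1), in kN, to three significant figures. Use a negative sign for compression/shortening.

-52.8 kN

A_1 = 2735 mm².
A_2 = 222.4 mm².
Equal strain + equilibrium ⇒ each member carries load in proportion to AE: A₁E₁ = 262600000 N, A₂E₂ = 42480000 N, ΣAE = 305100000 N.
F₁ = P·A₁E₁/ΣAE = -61300·262600000/305100000 = -52760 N.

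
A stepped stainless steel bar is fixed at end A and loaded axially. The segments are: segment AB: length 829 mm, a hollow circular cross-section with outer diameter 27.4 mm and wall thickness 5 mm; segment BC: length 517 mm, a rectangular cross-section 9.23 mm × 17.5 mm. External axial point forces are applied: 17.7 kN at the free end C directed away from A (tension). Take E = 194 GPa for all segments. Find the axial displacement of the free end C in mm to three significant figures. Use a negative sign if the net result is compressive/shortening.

Internal axial forces (sectioning from the free end, tension +): N_BC = 17.7 kN, N_AB = 17.7 kN.
A_AB = 351.9 mm².
A_BC = 161.5 mm².
δ_AB = 17700·829/(351.9·194000) = 0.215 mm
δ_BC = 17700·517/(161.5·194000) = 0.292 mm
δ = Σδ_i = 0.507 mm.

0.507 mm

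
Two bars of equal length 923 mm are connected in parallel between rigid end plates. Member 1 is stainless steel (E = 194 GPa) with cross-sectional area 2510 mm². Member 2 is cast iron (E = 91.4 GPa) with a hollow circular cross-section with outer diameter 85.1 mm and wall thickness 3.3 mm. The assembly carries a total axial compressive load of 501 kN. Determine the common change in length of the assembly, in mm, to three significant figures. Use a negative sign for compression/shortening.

A_2 = 848 mm².
Equal strain + equilibrium ⇒ each member carries load in proportion to AE: A₁E₁ = 486900000 N, A₂E₂ = 77510000 N, ΣAE = 564500000 N.
δ = PL/ΣAE = -501000·923/564500000 = -0.8192 mm.

-0.819 mm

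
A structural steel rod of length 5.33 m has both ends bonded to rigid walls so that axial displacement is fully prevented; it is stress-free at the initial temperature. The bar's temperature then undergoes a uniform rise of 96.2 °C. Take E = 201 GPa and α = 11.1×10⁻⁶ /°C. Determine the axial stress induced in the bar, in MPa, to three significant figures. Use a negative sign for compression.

Free thermal expansion αLΔT = 11.1e-6 · 5330 · 96.2 = 5.691 mm.
The walls impose strain ε = −(5.691)/5330 = -1.0678e-03; σ = Eε = 201000 · -1.0678e-03 = -214.6 MPa.

-215 MPa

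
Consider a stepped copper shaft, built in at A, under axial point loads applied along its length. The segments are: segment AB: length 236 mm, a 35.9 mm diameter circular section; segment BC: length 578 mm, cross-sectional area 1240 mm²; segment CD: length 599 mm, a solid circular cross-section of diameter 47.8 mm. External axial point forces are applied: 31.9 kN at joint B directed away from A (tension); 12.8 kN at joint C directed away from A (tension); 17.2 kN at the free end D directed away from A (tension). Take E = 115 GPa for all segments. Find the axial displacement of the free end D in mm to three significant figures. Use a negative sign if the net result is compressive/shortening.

0.297 mm

Internal axial forces (sectioning from the free end, tension +): N_CD = 17.2 kN, N_BC = 30 kN, N_AB = 61.9 kN.
A_AB = 1012 mm².
A_CD = 1795 mm².
δ_AB = 61900·236/(1012·115000) = 0.1255 mm
δ_BC = 30000·578/(1240·115000) = 0.1216 mm
δ_CD = 17200·599/(1795·115000) = 0.04992 mm
δ = Σδ_i = 0.297 mm.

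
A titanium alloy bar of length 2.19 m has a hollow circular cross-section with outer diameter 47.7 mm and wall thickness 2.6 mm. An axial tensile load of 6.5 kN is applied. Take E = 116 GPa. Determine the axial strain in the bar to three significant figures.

A = 368.4 mm².
σ = N/A = 17.64 MPa; ε = σ/E = 17.64/116000 = 1.521e-04.

1.52e-04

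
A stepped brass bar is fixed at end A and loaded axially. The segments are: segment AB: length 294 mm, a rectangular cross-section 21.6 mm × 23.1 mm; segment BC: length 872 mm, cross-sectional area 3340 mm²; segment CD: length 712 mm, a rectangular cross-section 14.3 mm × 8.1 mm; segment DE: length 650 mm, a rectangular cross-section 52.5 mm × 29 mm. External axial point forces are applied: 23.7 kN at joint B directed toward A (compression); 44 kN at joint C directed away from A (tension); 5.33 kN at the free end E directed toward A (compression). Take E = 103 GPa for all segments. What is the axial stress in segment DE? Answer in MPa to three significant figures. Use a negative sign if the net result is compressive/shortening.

Internal axial forces (sectioning from the free end, tension +): N_DE = -5.33 kN, N_CD = -5.33 kN, N_BC = 38.67 kN, N_AB = 14.97 kN.
A_DE = 1522 mm².
σ_DE = N_DE/A_DE = -5330/1522 = -3.501 MPa.

-3.50 MPa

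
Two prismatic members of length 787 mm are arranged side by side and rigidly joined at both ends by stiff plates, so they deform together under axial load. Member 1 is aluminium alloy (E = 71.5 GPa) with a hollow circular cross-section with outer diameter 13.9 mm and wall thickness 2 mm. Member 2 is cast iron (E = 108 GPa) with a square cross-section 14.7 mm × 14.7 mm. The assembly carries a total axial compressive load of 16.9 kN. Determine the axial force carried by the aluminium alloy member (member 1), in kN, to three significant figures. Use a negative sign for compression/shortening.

-3.15 kN

A_1 = 74.77 mm².
A_2 = 216.1 mm².
Equal strain + equilibrium ⇒ each member carries load in proportion to AE: A₁E₁ = 5346000 N, A₂E₂ = 23340000 N, ΣAE = 28680000 N.
F₁ = P·A₁E₁/ΣAE = -16900·5346000/28680000 = -3150 N.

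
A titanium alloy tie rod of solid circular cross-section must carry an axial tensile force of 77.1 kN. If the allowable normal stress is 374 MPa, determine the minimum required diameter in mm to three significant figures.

16.2 mm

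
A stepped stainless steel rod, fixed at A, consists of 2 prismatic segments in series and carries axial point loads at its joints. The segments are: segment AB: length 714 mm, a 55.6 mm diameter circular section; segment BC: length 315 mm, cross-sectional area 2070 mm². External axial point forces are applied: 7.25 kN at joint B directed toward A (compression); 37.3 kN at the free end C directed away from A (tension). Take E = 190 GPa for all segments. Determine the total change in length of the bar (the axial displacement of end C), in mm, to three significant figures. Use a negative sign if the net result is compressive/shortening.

0.0764 mm

Internal axial forces (sectioning from the free end, tension +): N_BC = 37.3 kN, N_AB = 30.05 kN.
A_AB = 2428 mm².
δ_AB = 30050·714/(2428·190000) = 0.04651 mm
δ_BC = 37300·315/(2070·190000) = 0.02987 mm
δ = Σδ_i = 0.07638 mm.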